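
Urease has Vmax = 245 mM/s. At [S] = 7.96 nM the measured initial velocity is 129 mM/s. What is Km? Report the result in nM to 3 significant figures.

From v = Vmax[S]/(Km+[S]), Km = [S](Vmax − v)/v.
Km = 7.96 × (245 − 129) / 129 = 923.4/129 = 7.16 nM.

7.16 nM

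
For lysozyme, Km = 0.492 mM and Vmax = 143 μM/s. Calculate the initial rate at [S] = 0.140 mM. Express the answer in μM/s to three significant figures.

31.7 μM/s

[S]/(Km+[S]) = 0.140/0.6320 = 0.2215, the fractional saturation.
v = 0.2215 × Vmax = 0.2215 × 143 = 31.7 μM/s.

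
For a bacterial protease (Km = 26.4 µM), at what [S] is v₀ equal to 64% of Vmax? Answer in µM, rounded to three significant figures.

46.9 µM

v/Vmax = [S]/(Km+[S]) = 0.64, so [S] = Km·0.64/(1 − 0.64) = 26.4 × 1.778.
[S] = 46.9 µM.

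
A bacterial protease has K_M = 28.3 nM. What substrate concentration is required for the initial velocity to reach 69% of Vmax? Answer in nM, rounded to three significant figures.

v/Vmax = [S]/(Km+[S]) = 0.69, so [S] = Km·0.69/(1 − 0.69) = 28.3 × 2.226.
[S] = 63.0 nM.

63.0 nM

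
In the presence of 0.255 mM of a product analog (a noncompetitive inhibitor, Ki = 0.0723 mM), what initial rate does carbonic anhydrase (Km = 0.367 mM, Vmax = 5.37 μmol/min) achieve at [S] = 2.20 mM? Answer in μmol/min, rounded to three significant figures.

1.02 μmol/min

With α = 1 + [I]/Ki = 1 + 0.255/0.0723 = 4.527, the noncompetitive rate law is v = (Vmax/α)·[S] / (Km + [S]).
v = (5.37/4.527)×2.20 / (0.367 + 2.20) = 2.610/2.567 = 1.02 μmol/min.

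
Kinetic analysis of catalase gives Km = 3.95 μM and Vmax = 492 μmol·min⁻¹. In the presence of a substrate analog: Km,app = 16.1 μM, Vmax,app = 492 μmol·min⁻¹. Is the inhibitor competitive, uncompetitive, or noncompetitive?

Km increases (3.95 → 16.1 μM) while Vmax is unchanged — the hallmark of competitive inhibition.

competitive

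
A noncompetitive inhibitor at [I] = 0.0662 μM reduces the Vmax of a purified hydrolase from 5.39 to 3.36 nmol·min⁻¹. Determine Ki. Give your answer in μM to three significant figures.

0.110 μM

Noncompetitive: Vmax,app = Vmax/α with α = 1 + [I]/Ki.
α = Vmax/Vmax,app = 5.39/3.36 = 1.604.
Since α = 1 + [I]/Ki, [I]/Ki = 1.604 − 1 = 0.6042 and Ki = 0.0662/0.6042 = 0.110 μM.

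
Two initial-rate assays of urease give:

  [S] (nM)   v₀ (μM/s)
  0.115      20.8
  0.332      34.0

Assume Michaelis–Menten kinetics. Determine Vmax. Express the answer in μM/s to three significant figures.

From v = Vmax[S]/(Km+[S]), each point gives Vmax = v(Km+[S])/[S].
Equating: 20.8(Km+0.115)/0.115 = 34.0(Km+0.332)/0.332.
180.9·Km + 20.8 = 102.4·Km + 34.0, so (180.9 − 102.4)·Km = 34.0 − 20.8.
Km = 13.20/78.46 = 0.168 nM; then Vmax = 20.8(0.168+0.115)/0.115 = 51.2 μM/s.

51.2 μM/s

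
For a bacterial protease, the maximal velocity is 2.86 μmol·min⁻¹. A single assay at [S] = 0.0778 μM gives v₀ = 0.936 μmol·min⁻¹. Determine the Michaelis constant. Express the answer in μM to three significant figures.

v/Vmax = 0.936/2.86 = 0.3273 = [S]/(Km+[S]).
So Km + [S] = [S]/0.3273 = 0.2377 μM, giving Km = 0.2377 − 0.0778 = 0.160 μM.

0.160 μM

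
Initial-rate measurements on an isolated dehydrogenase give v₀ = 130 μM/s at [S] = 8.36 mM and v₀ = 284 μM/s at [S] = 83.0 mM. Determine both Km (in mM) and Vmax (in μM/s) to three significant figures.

Km = 12.7 mM; Vmax = 327 μM/s

From v = Vmax[S]/(Km+[S]), each point gives Vmax = v(Km+[S])/[S].
Equating: 130(Km+8.36)/8.36 = 284(Km+83.0)/83.0.
15.55·Km + 130 = 3.422·Km + 284, so (15.55 − 3.422)·Km = 284 − 130.
Km = 154.0/12.13 = 12.7 mM; then Vmax = 130(12.7+8.36)/8.36 = 327 μM/s.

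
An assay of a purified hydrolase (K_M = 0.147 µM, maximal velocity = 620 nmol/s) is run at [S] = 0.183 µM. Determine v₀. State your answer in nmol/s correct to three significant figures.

344 nmol/s

v = Vmax·[S]/(Km + [S]) = 620 × 0.183 / (0.147 + 0.183)
  = 113.5 / 0.3300 = 344 nmol/s.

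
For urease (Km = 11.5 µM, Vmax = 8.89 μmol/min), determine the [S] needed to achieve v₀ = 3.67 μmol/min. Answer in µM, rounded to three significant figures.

8.09 µM

Rearranging v = Vmax[S]/(Km+[S]) gives [S] = Km·v/(Vmax − v).
[S] = 11.5 × 3.67 / (8.89 − 3.67) = 42.20/5.220 = 8.09 µM.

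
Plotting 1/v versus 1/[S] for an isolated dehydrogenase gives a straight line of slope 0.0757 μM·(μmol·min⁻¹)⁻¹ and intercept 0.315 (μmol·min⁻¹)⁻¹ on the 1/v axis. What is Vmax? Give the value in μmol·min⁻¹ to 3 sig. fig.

The y-intercept of a Lineweaver–Burk plot equals 1/Vmax, so Vmax = 1/0.315 = 3.17 μmol·min⁻¹.

3.17 μmol·min⁻¹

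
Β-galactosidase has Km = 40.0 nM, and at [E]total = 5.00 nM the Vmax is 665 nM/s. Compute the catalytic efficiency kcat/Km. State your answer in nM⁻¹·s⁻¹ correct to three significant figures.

kcat = Vmax/[E]total = 665/5.00 = 133 s⁻¹.
kcat/Km = 133/40.0 = 3.32 nM⁻¹·s⁻¹.

3.32 nM⁻¹·s⁻¹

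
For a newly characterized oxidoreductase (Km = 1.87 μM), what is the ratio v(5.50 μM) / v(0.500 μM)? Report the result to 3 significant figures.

3.54

The fractional saturations are [S]/(Km+[S]) = 0.500/2.370 = 0.2110 and 5.50/7.370 = 0.7463.
v₂/v₁ is just their ratio: 0.7463/0.2110 = 3.54.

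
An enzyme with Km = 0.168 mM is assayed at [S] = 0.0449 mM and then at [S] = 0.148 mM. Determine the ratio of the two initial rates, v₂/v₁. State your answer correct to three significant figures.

2.22

Since Vmax cancels, v₂/v₁ = [S]₂(Km+[S]₁) / [S]₁(Km+[S]₂).
= 0.148×(0.168+0.0449) / (0.0449×(0.168+0.148)) = 0.03151/0.01419 = 2.22.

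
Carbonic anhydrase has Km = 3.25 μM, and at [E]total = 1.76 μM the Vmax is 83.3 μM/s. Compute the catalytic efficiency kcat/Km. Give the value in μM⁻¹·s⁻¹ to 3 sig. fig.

14.6 μM⁻¹·s⁻¹

kcat = Vmax/[E]total = 83.3/1.76 = 47.3 s⁻¹.
kcat/Km = 47.3/3.25 = 14.6 μM⁻¹·s⁻¹.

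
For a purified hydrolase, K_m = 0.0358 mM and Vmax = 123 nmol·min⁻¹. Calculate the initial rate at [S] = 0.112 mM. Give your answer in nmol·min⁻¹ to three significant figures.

93.2 nmol·min⁻¹

[S]/(Km+[S]) = 0.112/0.1478 = 0.7578, the fractional saturation.
v = 0.7578 × Vmax = 0.7578 × 123 = 93.2 nmol·min⁻¹.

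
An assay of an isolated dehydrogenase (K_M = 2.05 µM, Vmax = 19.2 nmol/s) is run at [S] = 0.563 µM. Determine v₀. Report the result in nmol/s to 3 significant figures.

4.14 nmol/s

v = Vmax·[S]/(Km + [S]) = 19.2 × 0.563 / (2.05 + 0.563)
  = 10.81 / 2.613 = 4.14 nmol/s.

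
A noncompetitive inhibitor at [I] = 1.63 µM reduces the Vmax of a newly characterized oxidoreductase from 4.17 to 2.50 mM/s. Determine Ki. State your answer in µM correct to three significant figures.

Noncompetitive: Vmax,app = Vmax/α with α = 1 + [I]/Ki.
α = Vmax/Vmax,app = 4.17/2.50 = 1.668.
Ki = [I]/(α − 1) = 1.63/0.6680 = 2.44 µM.

2.44 µM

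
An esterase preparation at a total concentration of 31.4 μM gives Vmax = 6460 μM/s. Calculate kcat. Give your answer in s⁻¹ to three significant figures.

kcat = Vmax/[E]total = 6460 μM/s / 31.4 μM = 206 s⁻¹.

206 s⁻¹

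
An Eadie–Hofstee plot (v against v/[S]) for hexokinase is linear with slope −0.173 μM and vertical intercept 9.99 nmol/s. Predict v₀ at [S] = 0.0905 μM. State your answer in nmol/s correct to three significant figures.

3.43 nmol/s

In the Eadie–Hofstee form v = Vmax − Km·(v/[S]), the slope is −Km and the intercept is Vmax, so Km = 0.173 μM and Vmax = 9.99 nmol/s.
v = 9.99 × 0.0905/(0.173 + 0.0905) = 3.43 nmol/s.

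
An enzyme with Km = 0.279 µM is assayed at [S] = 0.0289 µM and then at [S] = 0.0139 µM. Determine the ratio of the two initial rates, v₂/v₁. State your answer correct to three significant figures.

0.506

The fractional saturations are [S]/(Km+[S]) = 0.0289/0.3079 = 0.09386 and 0.0139/0.2929 = 0.04746.
v₂/v₁ is just their ratio: 0.04746/0.09386 = 0.506.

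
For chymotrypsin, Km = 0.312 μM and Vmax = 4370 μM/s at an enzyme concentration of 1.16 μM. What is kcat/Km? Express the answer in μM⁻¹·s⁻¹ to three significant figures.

kcat = Vmax/[E]total = 4370/1.16 = 3770 s⁻¹.
kcat/Km = 3770/0.312 = 12100 μM⁻¹·s⁻¹.

12100 μM⁻¹·s⁻¹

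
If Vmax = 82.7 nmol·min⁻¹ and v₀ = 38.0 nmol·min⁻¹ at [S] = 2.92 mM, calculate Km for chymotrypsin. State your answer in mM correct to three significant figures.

3.43 mM

v/Vmax = 38.0/82.7 = 0.4595 = [S]/(Km+[S]).
So Km + [S] = [S]/0.4595 = 6.355 mM, giving Km = 6.355 − 2.92 = 3.43 mM.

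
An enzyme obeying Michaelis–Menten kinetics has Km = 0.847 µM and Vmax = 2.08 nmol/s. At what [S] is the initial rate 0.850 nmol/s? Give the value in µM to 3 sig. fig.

The required fractional saturation is v/Vmax = 0.850/2.08 = 0.4087.
Then [S]/(Km+[S]) = 0.4087 ⇒ [S] = 0.847 × 0.4087/(1 − 0.4087) = 0.585 µM.

0.585 µM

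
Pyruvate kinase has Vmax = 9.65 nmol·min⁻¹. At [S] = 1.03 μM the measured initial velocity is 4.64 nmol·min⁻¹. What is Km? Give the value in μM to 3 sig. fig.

1.11 μM

v/Vmax = 4.64/9.65 = 0.4808 = [S]/(Km+[S]).
So Km + [S] = [S]/0.4808 = 2.142 μM, giving Km = 2.142 − 1.03 = 1.11 μM.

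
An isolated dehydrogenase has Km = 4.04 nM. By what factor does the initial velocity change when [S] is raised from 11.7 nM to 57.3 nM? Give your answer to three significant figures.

The fractional saturations are [S]/(Km+[S]) = 11.7/15.74 = 0.7433 and 57.3/61.34 = 0.9341.
v₂/v₁ is just their ratio: 0.9341/0.7433 = 1.26.

1.26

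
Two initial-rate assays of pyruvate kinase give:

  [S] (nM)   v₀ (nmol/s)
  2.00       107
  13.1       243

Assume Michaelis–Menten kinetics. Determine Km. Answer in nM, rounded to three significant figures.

From v = Vmax[S]/(Km+[S]), each point gives Vmax = v(Km+[S])/[S].
Equating: 107(Km+2.00)/2.00 = 243(Km+13.1)/13.1.
53.50·Km + 107 = 18.55·Km + 243, so (53.50 − 18.55)·Km = 243 − 107.
Km = 136.0/34.95 = 3.89 nM; then Vmax = 107(3.89+2.00)/2.00 = 315 nmol/s.

3.89 nM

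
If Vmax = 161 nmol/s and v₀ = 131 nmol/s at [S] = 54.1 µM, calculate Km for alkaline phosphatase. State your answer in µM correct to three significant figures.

From v = Vmax[S]/(Km+[S]), Km = [S](Vmax − v)/v.
Km = 54.1 × (161 − 131) / 131 = 1623/131 = 12.4 µM.

12.4 µM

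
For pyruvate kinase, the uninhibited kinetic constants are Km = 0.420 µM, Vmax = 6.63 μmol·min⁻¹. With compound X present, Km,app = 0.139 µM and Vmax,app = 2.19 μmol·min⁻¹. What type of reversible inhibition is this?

Both Km and Vmax decrease by the same factor (~3.03-fold) — characteristic of uncompetitive inhibition.

uncompetitive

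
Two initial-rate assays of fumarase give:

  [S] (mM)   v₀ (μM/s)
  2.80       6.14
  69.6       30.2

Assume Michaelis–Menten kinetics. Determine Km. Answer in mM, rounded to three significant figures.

In reciprocal form, 1/v = (Km/Vmax)·(1/[S]) + 1/Vmax. The two points give (1/[S], 1/v) = (0.3571, 0.1629) and (0.01437, 0.03311).
Slope = (0.1629 − 0.03311)/(0.3571 − 0.01437) = 0.3785; intercept = 0.1629 − 0.3785×0.3571 = 0.02767.
Vmax = 1/intercept = 36.1 μM/s; Km = slope × Vmax = 0.3785 × 36.1 = 13.7 mM.

13.7 mM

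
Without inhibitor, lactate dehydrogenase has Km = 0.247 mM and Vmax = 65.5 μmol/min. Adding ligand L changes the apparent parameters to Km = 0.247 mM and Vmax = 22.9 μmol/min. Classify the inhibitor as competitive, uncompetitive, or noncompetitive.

noncompetitive

Vmax decreases (65.5 → 22.9 μmol/min) while Km is unchanged — pure noncompetitive inhibition.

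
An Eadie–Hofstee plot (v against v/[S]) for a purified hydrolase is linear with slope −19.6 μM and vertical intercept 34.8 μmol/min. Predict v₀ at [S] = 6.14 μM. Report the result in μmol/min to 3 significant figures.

8.30 μmol/min

In the Eadie–Hofstee form v = Vmax − Km·(v/[S]), the slope is −Km and the intercept is Vmax, so Km = 19.6 μM and Vmax = 34.8 μmol/min.
v = 34.8 × 6.14/(19.6 + 6.14) = 8.30 μmol/min.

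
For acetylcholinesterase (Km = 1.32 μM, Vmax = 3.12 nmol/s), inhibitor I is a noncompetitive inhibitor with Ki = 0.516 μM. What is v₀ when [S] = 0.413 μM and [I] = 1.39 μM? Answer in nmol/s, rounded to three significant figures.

α = 1 + [I]/Ki = 1 + 1.39/0.516 = 3.694.
For a noncompetitive inhibitor, Vmax is reduced to Vmax/α while Km is unchanged: Km,app = 1.32 μM, Vmax,app = 0.845 nmol/s.
v = Vmax,app·[S]/(Km,app + [S]) = 0.845 × 0.413/(1.32 + 0.413) = 0.201 nmol/s.

0.201 nmol/s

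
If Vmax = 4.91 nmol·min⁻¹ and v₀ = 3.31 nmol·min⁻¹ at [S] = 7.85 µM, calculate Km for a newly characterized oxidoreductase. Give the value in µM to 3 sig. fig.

3.79 µM

From v = Vmax[S]/(Km+[S]), Km = [S](Vmax − v)/v.
Km = 7.85 × (4.91 − 3.31) / 3.31 = 12.56/3.31 = 3.79 µM.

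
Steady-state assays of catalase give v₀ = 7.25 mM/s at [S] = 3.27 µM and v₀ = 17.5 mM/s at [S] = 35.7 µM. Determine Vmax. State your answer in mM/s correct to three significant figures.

In reciprocal form, 1/v = (Km/Vmax)·(1/[S]) + 1/Vmax. The two points give (1/[S], 1/v) = (0.3058, 0.1379) and (0.02801, 0.05714).
Slope = (0.1379 − 0.05714)/(0.3058 − 0.02801) = 0.2908; intercept = 0.1379 − 0.2908×0.3058 = 0.04900.
Vmax = 1/intercept = 20.4 mM/s; Km = slope × Vmax = 0.2908 × 20.4 = 5.94 µM.

20.4 mM/s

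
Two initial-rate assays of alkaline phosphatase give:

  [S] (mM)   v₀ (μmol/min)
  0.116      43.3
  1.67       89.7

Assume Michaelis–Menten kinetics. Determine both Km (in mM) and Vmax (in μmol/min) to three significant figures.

From v = Vmax[S]/(Km+[S]), each point gives Vmax = v(Km+[S])/[S].
Equating: 43.3(Km+0.116)/0.116 = 89.7(Km+1.67)/1.67.
373.3·Km + 43.3 = 53.71·Km + 89.7, so (373.3 − 53.71)·Km = 89.7 − 43.3.
Km = 46.40/319.6 = 0.145 mM; then Vmax = 43.3(0.145+0.116)/0.116 = 97.5 μmol/min.

Km = 0.145 mM; Vmax = 97.5 μmol/min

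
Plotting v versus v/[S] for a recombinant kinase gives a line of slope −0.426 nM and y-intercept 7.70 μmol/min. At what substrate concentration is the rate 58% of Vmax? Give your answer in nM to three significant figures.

The Eadie–Hofstee slope gives Km = 0.426 nM (slope = −Km).
v/Vmax = [S]/(Km+[S]) = 0.58 ⇒ [S] = Km·0.58/(1−0.58) = 0.426 × 1.381 = 0.588 nM.

0.588 nM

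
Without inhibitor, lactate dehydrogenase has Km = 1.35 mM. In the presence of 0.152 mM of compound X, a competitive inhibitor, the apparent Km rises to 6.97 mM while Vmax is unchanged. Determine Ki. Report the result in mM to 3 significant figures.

0.0365 mM

Competitive: Km,app = α·Km with α = 1 + [I]/Ki.
α = Km,app/Km = 6.97/1.35 = 5.163.
Since α = 1 + [I]/Ki, [I]/Ki = 5.163 − 1 = 4.163 and Ki = 0.152/4.163 = 0.0365 mM.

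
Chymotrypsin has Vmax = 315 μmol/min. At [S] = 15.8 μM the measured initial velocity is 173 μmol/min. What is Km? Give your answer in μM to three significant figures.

v/Vmax = 173/315 = 0.5492 = [S]/(Km+[S]).
So Km + [S] = [S]/0.5492 = 28.77 μM, giving Km = 28.77 − 15.8 = 13.0 μM.

13.0 μM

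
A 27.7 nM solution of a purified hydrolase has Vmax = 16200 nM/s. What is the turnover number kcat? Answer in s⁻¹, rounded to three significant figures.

kcat = Vmax/[E]total = 16200 nM/s / 27.7 nM = 585 s⁻¹.

585 s⁻¹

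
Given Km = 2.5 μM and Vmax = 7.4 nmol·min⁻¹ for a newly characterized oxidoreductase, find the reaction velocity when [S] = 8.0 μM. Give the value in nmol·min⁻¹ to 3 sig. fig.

v = Vmax·[S]/(Km + [S]) = 7.4 × 8.0 / (2.5 + 8.0)
  = 59.20 / 10.50 = 5.64 nmol·min⁻¹.

5.64 nmol·min⁻¹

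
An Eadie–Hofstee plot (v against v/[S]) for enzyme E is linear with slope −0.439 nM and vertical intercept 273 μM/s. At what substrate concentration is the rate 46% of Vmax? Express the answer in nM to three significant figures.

The Eadie–Hofstee slope gives Km = 0.439 nM (slope = −Km).
v/Vmax = [S]/(Km+[S]) = 0.46 ⇒ [S] = Km·0.46/(1−0.46) = 0.439 × 0.8519 = 0.374 nM.

0.374 nM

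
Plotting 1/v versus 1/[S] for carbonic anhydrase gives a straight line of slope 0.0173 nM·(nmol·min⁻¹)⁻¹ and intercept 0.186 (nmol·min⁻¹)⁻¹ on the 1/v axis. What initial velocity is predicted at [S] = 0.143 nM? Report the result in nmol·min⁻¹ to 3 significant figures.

3.26 nmol·min⁻¹

The y-intercept is 1/Vmax, so Vmax = 1/0.186 = 5.38 nmol·min⁻¹.
The slope is Km/Vmax, so Km = 0.0173 × 5.38 = 0.0930 nM.
Then v = 5.38 × 0.143/(0.0930 + 0.143) = 3.26 nmol·min⁻¹.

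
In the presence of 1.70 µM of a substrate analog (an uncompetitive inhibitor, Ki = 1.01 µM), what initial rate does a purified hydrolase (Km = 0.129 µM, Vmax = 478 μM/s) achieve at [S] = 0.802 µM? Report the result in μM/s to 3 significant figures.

With α = 1 + [I]/Ki = 1 + 1.70/1.01 = 2.683, the uncompetitive rate law is v = (Vmax/α)·[S] / (Km/α + [S]).
v = (478/2.683)×0.802 / (0.129/2.683 + 0.802) = 142.9/0.8501 = 168 μM/s.

168 μM/s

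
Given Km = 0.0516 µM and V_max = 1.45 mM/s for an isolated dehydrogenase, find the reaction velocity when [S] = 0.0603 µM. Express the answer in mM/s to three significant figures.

[S]/(Km+[S]) = 0.0603/0.1119 = 0.5389, the fractional saturation.
v = 0.5389 × Vmax = 0.5389 × 1.45 = 0.781 mM/s.

0.781 mM/s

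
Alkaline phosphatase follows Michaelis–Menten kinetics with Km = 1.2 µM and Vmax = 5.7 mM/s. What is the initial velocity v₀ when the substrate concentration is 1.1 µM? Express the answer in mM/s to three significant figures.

2.73 mM/s

[S]/(Km+[S]) = 1.1/2.300 = 0.4783, the fractional saturation.
v = 0.4783 × Vmax = 0.4783 × 5.7 = 2.73 mM/s.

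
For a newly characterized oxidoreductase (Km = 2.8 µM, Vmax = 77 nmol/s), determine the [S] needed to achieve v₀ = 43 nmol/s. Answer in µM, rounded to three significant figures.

Rearranging v = Vmax[S]/(Km+[S]) gives [S] = Km·v/(Vmax − v).
[S] = 2.8 × 43 / (77 − 43) = 120.4/34.00 = 3.54 µM.

3.54 µM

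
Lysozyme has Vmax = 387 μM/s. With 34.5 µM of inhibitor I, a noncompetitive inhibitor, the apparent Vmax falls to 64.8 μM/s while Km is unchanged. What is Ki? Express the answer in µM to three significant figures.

Noncompetitive: Vmax,app = Vmax/α with α = 1 + [I]/Ki.
α = Vmax/Vmax,app = 387/64.8 = 5.972.
Since α = 1 + [I]/Ki, [I]/Ki = 5.972 − 1 = 4.972 and Ki = 34.5/4.972 = 6.94 µM.

6.94 µM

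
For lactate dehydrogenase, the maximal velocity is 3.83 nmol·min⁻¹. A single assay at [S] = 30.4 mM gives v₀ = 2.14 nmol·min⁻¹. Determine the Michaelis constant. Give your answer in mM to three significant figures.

v/Vmax = 2.14/3.83 = 0.5587 = [S]/(Km+[S]).
So Km + [S] = [S]/0.5587 = 54.41 mM, giving Km = 54.41 − 30.4 = 24.0 mM.

24.0 mM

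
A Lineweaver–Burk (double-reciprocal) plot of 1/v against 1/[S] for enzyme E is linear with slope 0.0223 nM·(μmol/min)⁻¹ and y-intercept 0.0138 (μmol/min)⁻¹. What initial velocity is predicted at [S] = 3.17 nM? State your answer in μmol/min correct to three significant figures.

48.0 μmol/min

The y-intercept is 1/Vmax, so Vmax = 1/0.0138 = 72.5 μmol/min.
The slope is Km/Vmax, so Km = 0.0223 × 72.5 = 1.62 nM.
Then v = 72.5 × 3.17/(1.62 + 3.17) = 48.0 μmol/min.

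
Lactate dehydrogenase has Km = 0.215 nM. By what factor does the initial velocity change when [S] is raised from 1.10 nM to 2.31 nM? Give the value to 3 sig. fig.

1.09

Since Vmax cancels, v₂/v₁ = [S]₂(Km+[S]₁) / [S]₁(Km+[S]₂).
= 2.31×(0.215+1.10) / (1.10×(0.215+2.31)) = 3.038/2.778 = 1.09.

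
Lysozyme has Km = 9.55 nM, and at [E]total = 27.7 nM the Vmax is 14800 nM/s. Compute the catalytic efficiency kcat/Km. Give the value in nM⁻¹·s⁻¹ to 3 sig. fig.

kcat = Vmax/[E]total = 14800/27.7 = 534 s⁻¹.
kcat/Km = 534/9.55 = 55.9 nM⁻¹·s⁻¹.

55.9 nM⁻¹·s⁻¹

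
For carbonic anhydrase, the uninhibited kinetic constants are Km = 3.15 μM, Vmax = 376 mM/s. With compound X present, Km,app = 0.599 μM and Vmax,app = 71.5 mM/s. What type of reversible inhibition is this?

uncompetitive

Both Km and Vmax decrease by the same factor (~5.26-fold) — characteristic of uncompetitive inhibition.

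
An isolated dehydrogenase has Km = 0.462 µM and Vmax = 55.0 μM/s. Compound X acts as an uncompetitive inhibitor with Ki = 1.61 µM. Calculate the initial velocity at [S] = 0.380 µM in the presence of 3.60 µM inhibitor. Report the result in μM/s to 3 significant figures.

12.4 μM/s

With α = 1 + [I]/Ki = 1 + 3.60/1.61 = 3.236, the uncompetitive rate law is v = (Vmax/α)·[S] / (Km/α + [S]).
v = (55.0/3.236)×0.380 / (0.462/3.236 + 0.380) = 6.459/0.5228 = 12.4 μM/s.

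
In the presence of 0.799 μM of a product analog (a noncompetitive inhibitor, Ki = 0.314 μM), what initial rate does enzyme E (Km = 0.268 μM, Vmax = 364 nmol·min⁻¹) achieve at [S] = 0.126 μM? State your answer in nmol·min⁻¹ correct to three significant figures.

32.8 nmol·min⁻¹

α = 1 + [I]/Ki = 1 + 0.799/0.314 = 3.545.
For a noncompetitive inhibitor, Vmax is reduced to Vmax/α while Km is unchanged: Km,app = 0.268 μM, Vmax,app = 103 nmol·min⁻¹.
v = Vmax,app·[S]/(Km,app + [S]) = 103 × 0.126/(0.268 + 0.126) = 32.8 nmol·min⁻¹.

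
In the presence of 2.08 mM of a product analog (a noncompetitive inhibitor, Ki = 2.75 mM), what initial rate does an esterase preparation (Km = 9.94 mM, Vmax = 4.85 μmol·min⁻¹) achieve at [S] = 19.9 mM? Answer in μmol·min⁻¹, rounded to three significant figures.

With α = 1 + [I]/Ki = 1 + 2.08/2.75 = 1.756, the noncompetitive rate law is v = (Vmax/α)·[S] / (Km + [S]).
v = (4.85/1.756)×19.9 / (9.94 + 19.9) = 54.95/29.84 = 1.84 μmol·min⁻¹.

1.84 μmol·min⁻¹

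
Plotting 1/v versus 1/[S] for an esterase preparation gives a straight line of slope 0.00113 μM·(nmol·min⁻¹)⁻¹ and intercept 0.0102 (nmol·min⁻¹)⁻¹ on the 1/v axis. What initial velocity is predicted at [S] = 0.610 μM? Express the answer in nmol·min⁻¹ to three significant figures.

83.0 nmol·min⁻¹

The y-intercept is 1/Vmax, so Vmax = 1/0.0102 = 98.0 nmol·min⁻¹.
The slope is Km/Vmax, so Km = 0.00113 × 98.0 = 0.111 μM.
Then v = 98.0 × 0.610/(0.111 + 0.610) = 83.0 nmol·min⁻¹.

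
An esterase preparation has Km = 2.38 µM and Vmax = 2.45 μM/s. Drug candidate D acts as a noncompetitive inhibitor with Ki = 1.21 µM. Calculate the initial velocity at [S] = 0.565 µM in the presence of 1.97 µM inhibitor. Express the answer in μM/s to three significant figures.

0.179 μM/s

α = 1 + [I]/Ki = 1 + 1.97/1.21 = 2.628.
For a noncompetitive inhibitor, Vmax is reduced to Vmax/α while Km is unchanged: Km,app = 2.38 µM, Vmax,app = 0.932 μM/s.
v = Vmax,app·[S]/(Km,app + [S]) = 0.932 × 0.565/(2.38 + 0.565) = 0.179 μM/s.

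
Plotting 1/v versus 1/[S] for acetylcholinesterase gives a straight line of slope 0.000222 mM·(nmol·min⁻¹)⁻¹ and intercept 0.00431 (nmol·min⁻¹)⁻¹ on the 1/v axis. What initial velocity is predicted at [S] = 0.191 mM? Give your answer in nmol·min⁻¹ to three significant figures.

183 nmol·min⁻¹

The y-intercept is 1/Vmax, so Vmax = 1/0.00431 = 232 nmol·min⁻¹.
The slope is Km/Vmax, so Km = 0.000222 × 232 = 0.0515 mM.
Then v = 232 × 0.191/(0.0515 + 0.191) = 183 nmol·min⁻¹.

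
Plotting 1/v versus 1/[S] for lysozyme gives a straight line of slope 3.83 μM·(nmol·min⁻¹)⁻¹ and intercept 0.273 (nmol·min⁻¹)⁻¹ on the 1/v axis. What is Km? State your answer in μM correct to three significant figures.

14.0 μM

y-intercept = 1/Vmax ⇒ Vmax = 3.66 nmol·min⁻¹; slope = Km/Vmax ⇒ Km = slope × Vmax.
Km = 3.83 × 3.66 = 14.0 μM.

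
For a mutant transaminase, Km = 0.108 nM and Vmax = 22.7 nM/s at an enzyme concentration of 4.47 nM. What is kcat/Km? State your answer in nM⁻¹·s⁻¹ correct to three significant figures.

kcat = Vmax/[E]total = 22.7/4.47 = 5.08 s⁻¹.
kcat/Km = 5.08/0.108 = 47.0 nM⁻¹·s⁻¹.

47.0 nM⁻¹·s⁻¹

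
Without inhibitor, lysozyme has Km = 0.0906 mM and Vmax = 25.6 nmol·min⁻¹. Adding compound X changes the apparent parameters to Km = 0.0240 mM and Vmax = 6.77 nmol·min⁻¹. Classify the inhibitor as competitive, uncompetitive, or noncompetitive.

uncompetitive

Both Km and Vmax decrease by the same factor (~3.78-fold) — characteristic of uncompetitive inhibition.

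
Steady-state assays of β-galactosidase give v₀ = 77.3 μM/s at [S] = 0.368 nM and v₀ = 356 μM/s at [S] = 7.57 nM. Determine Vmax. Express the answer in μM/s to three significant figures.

436 μM/s

In reciprocal form, 1/v = (Km/Vmax)·(1/[S]) + 1/Vmax. The two points give (1/[S], 1/v) = (2.717, 0.01294) and (0.1321, 0.002809).
Slope = (0.01294 − 0.002809)/(2.717 − 0.1321) = 0.003917; intercept = 0.01294 − 0.003917×2.717 = 0.002291.
Vmax = 1/intercept = 436 μM/s; Km = slope × Vmax = 0.003917 × 436 = 1.71 nM.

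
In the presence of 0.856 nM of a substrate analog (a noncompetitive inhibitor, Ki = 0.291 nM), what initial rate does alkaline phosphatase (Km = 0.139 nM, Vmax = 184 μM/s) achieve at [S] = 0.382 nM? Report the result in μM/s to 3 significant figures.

With α = 1 + [I]/Ki = 1 + 0.856/0.291 = 3.942, the noncompetitive rate law is v = (Vmax/α)·[S] / (Km + [S]).
v = (184/3.942)×0.382 / (0.139 + 0.382) = 17.83/0.5210 = 34.2 μM/s.

34.2 μM/s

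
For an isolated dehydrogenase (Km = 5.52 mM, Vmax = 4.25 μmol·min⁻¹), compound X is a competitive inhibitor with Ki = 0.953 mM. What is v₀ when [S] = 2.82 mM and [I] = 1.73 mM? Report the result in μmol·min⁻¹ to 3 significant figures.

With α = 1 + [I]/Ki = 1 + 1.73/0.953 = 2.815, the competitive rate law is v = Vmax[S] / (αKm + [S]).
v = 4.25×2.82 / (2.815×5.52 + 2.82) = 11.98/18.36 = 0.653 μmol·min⁻¹.

0.653 μmol·min⁻¹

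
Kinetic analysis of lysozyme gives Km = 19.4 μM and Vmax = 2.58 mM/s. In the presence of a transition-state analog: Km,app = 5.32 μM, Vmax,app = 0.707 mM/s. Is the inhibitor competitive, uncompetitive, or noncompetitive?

uncompetitive

Both Km and Vmax decrease by the same factor (~3.65-fold) — characteristic of uncompetitive inhibition.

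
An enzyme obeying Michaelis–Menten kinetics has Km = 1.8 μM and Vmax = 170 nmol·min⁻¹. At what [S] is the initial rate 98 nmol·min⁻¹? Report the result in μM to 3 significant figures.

2.45 μM

Rearranging v = Vmax[S]/(Km+[S]) gives [S] = Km·v/(Vmax − v).
[S] = 1.8 × 98 / (170 − 98) = 176.4/72.00 = 2.45 μM.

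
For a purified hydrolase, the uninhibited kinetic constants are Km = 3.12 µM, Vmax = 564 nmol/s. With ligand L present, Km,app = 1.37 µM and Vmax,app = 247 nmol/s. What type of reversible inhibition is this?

uncompetitive

Both Km and Vmax decrease by the same factor (~2.28-fold) — characteristic of uncompetitive inhibition.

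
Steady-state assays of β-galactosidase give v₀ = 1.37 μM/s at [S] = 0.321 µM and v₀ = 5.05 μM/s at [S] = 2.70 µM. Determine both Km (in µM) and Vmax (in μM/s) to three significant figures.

Km = 1.53 µM; Vmax = 7.92 μM/s

From v = Vmax[S]/(Km+[S]), each point gives Vmax = v(Km+[S])/[S].
Equating: 1.37(Km+0.321)/0.321 = 5.05(Km+2.70)/2.70.
4.268·Km + 1.37 = 1.870·Km + 5.05, so (4.268 − 1.870)·Km = 5.05 − 1.37.
Km = 3.680/2.398 = 1.53 µM; then Vmax = 1.37(1.53+0.321)/0.321 = 7.92 μM/s.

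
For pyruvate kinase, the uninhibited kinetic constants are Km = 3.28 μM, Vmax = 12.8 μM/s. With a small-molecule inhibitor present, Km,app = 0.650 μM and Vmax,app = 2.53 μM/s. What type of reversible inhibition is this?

uncompetitive

Both Km and Vmax decrease by the same factor (~5.05-fold) — characteristic of uncompetitive inhibition.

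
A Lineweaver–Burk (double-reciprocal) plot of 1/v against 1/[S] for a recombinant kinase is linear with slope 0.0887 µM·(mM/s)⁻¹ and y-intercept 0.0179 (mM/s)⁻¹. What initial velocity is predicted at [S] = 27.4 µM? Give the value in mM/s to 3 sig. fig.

The y-intercept is 1/Vmax, so Vmax = 1/0.0179 = 55.9 mM/s.
The slope is Km/Vmax, so Km = 0.0887 × 55.9 = 4.96 µM.
Then v = 55.9 × 27.4/(4.96 + 27.4) = 47.3 mM/s.

47.3 mM/s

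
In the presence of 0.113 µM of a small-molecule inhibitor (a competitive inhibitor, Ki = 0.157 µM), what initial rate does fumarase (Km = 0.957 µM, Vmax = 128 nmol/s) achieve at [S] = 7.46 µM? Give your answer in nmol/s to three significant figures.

105 nmol/s

α = 1 + [I]/Ki = 1 + 0.113/0.157 = 1.720.
For a competitive inhibitor, Vmax is unchanged and the apparent Km becomes α·Km: Km,app = 1.65 µM, Vmax,app = 128 nmol/s.
v = Vmax,app·[S]/(Km,app + [S]) = 128 × 7.46/(1.65 + 7.46) = 105 nmol/s.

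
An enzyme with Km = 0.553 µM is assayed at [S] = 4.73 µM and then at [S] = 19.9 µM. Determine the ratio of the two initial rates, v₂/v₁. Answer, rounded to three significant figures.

1.09

Since Vmax cancels, v₂/v₁ = [S]₂(Km+[S]₁) / [S]₁(Km+[S]₂).
= 19.9×(0.553+4.73) / (4.73×(0.553+19.9)) = 105.1/96.74 = 1.09.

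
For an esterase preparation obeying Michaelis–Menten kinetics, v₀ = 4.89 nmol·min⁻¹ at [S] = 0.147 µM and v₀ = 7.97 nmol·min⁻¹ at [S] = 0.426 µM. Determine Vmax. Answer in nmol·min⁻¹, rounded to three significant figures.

In reciprocal form, 1/v = (Km/Vmax)·(1/[S]) + 1/Vmax. The two points give (1/[S], 1/v) = (6.803, 0.2045) and (2.347, 0.1255).
Slope = (0.2045 − 0.1255)/(6.803 − 2.347) = 0.01774; intercept = 0.2045 − 0.01774×6.803 = 0.08383.
Vmax = 1/intercept = 11.9 nmol·min⁻¹; Km = slope × Vmax = 0.01774 × 11.9 = 0.212 µM.

11.9 nmol·min⁻¹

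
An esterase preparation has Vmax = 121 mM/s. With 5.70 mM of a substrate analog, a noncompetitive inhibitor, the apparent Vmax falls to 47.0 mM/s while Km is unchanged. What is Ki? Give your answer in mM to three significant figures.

3.62 mM

Noncompetitive: Vmax,app = Vmax/α with α = 1 + [I]/Ki.
α = Vmax/Vmax,app = 121/47.0 = 2.574.
Ki = [I]/(α − 1) = 5.70/1.574 = 3.62 mM.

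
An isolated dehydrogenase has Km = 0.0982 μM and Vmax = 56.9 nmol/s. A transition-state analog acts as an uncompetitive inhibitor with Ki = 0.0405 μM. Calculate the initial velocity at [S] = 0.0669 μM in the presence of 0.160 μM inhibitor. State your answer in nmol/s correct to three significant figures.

With α = 1 + [I]/Ki = 1 + 0.160/0.0405 = 4.951, the uncompetitive rate law is v = (Vmax/α)·[S] / (Km/α + [S]).
v = (56.9/4.951)×0.0669 / (0.0982/4.951 + 0.0669) = 0.7689/0.08674 = 8.87 nmol/s.

8.87 nmol/s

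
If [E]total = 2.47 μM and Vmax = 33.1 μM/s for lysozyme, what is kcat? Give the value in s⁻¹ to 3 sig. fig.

kcat = Vmax/[E]total = 33.1 μM/s / 2.47 μM = 13.4 s⁻¹.

13.4 s⁻¹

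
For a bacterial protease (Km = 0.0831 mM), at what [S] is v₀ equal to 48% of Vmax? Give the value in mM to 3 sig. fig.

0.0767 mM

v/Vmax = [S]/(Km+[S]) = 0.48, so [S] = Km·0.48/(1 − 0.48) = 0.0831 × 0.9231.
[S] = 0.0767 mM.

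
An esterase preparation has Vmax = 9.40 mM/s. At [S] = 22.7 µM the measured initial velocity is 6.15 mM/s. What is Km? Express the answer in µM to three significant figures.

12.0 µM

From v = Vmax[S]/(Km+[S]), Km = [S](Vmax − v)/v.
Km = 22.7 × (9.40 − 6.15) / 6.15 = 73.77/6.15 = 12.0 µM.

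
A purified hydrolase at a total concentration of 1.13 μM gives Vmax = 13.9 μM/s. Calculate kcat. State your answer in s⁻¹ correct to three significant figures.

kcat = Vmax/[E]total = 13.9 μM/s / 1.13 μM = 12.3 s⁻¹.

12.3 s⁻¹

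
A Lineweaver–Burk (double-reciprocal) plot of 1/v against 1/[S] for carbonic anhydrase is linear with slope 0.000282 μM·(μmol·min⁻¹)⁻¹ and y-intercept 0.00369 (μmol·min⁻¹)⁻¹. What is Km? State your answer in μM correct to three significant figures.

y-intercept = 1/Vmax ⇒ Vmax = 271 μmol·min⁻¹; slope = Km/Vmax ⇒ Km = slope × Vmax.
Km = 0.000282 × 271 = 0.0764 μM.

0.0764 μM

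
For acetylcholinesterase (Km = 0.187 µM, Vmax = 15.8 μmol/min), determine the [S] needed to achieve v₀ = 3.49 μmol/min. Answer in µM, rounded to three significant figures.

Rearranging v = Vmax[S]/(Km+[S]) gives [S] = Km·v/(Vmax − v).
[S] = 0.187 × 3.49 / (15.8 − 3.49) = 0.6526/12.31 = 0.0530 µM.

0.0530 µM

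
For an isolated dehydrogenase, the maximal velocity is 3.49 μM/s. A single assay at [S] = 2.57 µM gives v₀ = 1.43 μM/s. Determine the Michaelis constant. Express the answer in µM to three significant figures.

3.70 µM

v/Vmax = 1.43/3.49 = 0.4097 = [S]/(Km+[S]).
So Km + [S] = [S]/0.4097 = 6.272 µM, giving Km = 6.272 − 2.57 = 3.70 µM.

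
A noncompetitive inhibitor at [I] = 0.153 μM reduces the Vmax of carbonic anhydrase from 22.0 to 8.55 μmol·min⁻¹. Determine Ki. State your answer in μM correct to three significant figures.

0.0973 μM

Noncompetitive: Vmax,app = Vmax/α with α = 1 + [I]/Ki.
α = Vmax/Vmax,app = 22.0/8.55 = 2.573.
Since α = 1 + [I]/Ki, [I]/Ki = 2.573 − 1 = 1.573 and Ki = 0.153/1.573 = 0.0973 μM.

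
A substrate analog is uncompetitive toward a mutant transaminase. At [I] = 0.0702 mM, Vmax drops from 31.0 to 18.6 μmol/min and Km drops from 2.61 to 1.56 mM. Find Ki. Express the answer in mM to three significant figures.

Uncompetitive: Vmax,app = Vmax/α (and Km,app = Km/α) with α = 1 + [I]/Ki.
α = Vmax/Vmax,app = 31.0/18.6 = 1.667.
Ki = [I]/(α − 1) = 0.0702/0.6667 = 0.105 mM.

0.105 mM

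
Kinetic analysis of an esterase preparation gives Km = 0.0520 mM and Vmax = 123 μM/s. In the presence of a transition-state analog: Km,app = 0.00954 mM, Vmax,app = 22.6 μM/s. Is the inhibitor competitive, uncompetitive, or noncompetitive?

Both Km and Vmax decrease by the same factor (~5.45-fold) — characteristic of uncompetitive inhibition.

uncompetitive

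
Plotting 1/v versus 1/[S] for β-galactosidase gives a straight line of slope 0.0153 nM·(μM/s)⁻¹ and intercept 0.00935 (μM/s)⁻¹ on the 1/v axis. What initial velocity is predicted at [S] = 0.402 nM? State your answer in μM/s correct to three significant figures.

21.1 μM/s

The y-intercept is 1/Vmax, so Vmax = 1/0.00935 = 107 μM/s.
The slope is Km/Vmax, so Km = 0.0153 × 107 = 1.64 nM.
Then v = 107 × 0.402/(1.64 + 0.402) = 21.1 μM/s.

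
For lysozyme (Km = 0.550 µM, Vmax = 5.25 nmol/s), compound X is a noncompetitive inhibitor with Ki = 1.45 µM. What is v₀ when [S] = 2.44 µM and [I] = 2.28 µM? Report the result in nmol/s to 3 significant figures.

With α = 1 + [I]/Ki = 1 + 2.28/1.45 = 2.572, the noncompetitive rate law is v = (Vmax/α)·[S] / (Km + [S]).
v = (5.25/2.572)×2.44 / (0.550 + 2.44) = 4.980/2.990 = 1.67 nmol/s.

1.67 nmol/s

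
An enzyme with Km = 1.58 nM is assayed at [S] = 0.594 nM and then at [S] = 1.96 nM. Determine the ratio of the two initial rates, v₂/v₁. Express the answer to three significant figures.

The fractional saturations are [S]/(Km+[S]) = 0.594/2.174 = 0.2732 and 1.96/3.540 = 0.5537.
v₂/v₁ is just their ratio: 0.5537/0.2732 = 2.03.

2.03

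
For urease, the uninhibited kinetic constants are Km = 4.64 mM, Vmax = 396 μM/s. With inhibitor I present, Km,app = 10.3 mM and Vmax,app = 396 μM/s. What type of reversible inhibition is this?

competitive

Km increases (4.64 → 10.3 mM) while Vmax is unchanged — the hallmark of competitive inhibition.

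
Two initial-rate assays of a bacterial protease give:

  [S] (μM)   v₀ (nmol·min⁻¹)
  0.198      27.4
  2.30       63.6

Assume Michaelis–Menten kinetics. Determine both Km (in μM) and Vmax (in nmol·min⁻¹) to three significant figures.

Km = 0.327 μM; Vmax = 72.6 nmol·min⁻¹

In reciprocal form, 1/v = (Km/Vmax)·(1/[S]) + 1/Vmax. The two points give (1/[S], 1/v) = (5.051, 0.03650) and (0.4348, 0.01572).
Slope = (0.03650 − 0.01572)/(5.051 − 0.4348) = 0.004501; intercept = 0.03650 − 0.004501×5.051 = 0.01377.
Vmax = 1/intercept = 72.6 nmol·min⁻¹; Km = slope × Vmax = 0.004501 × 72.6 = 0.327 μM.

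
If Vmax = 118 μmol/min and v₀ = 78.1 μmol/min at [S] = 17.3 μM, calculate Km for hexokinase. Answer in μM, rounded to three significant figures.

8.84 μM

From v = Vmax[S]/(Km+[S]), Km = [S](Vmax − v)/v.
Km = 17.3 × (118 − 78.1) / 78.1 = 690.3/78.1 = 8.84 μM.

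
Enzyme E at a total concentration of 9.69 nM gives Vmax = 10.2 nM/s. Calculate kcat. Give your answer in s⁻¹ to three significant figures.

1.05 s⁻¹

kcat = Vmax/[E]total = 10.2 nM/s / 9.69 nM = 1.05 s⁻¹.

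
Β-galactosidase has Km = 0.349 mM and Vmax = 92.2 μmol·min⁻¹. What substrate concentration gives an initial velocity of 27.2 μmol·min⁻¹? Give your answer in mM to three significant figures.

0.146 mM

Rearranging v = Vmax[S]/(Km+[S]) gives [S] = Km·v/(Vmax − v).
[S] = 0.349 × 27.2 / (92.2 − 27.2) = 9.493/65.00 = 0.146 mM.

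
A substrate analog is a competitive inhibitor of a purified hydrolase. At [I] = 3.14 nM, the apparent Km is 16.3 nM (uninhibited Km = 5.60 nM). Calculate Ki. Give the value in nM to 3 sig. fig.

Competitive: Km,app = α·Km with α = 1 + [I]/Ki.
α = Km,app/Km = 16.3/5.60 = 2.911.
Ki = [I]/(α − 1) = 3.14/1.911 = 1.64 nM.

1.64 nM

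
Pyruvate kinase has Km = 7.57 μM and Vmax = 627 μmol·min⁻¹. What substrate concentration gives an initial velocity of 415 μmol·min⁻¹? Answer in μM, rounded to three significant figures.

The required fractional saturation is v/Vmax = 415/627 = 0.6619.
Then [S]/(Km+[S]) = 0.6619 ⇒ [S] = 7.57 × 0.6619/(1 − 0.6619) = 14.8 μM.

14.8 μM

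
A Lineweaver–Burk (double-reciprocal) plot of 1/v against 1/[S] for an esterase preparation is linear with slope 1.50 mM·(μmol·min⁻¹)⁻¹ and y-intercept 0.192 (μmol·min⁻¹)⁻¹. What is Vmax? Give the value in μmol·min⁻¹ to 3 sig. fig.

5.21 μmol·min⁻¹

The y-intercept of a Lineweaver–Burk plot equals 1/Vmax, so Vmax = 1/0.192 = 5.21 μmol·min⁻¹.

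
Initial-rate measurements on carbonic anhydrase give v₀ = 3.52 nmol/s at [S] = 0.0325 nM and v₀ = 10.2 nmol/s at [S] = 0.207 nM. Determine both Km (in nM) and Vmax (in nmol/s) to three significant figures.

Km = 0.113 nM; Vmax = 15.8 nmol/s

From v = Vmax[S]/(Km+[S]), each point gives Vmax = v(Km+[S])/[S].
Equating: 3.52(Km+0.0325)/0.0325 = 10.2(Km+0.207)/0.207.
108.3·Km + 3.52 = 49.28·Km + 10.2, so (108.3 − 49.28)·Km = 10.2 − 3.52.
Km = 6.680/59.03 = 0.113 nM; then Vmax = 3.52(0.113+0.0325)/0.0325 = 15.8 nmol/s.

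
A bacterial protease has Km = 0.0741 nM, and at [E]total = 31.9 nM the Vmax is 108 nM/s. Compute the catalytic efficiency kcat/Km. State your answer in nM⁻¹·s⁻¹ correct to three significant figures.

45.7 nM⁻¹·s⁻¹

kcat = Vmax/[E]total = 108/31.9 = 3.39 s⁻¹.
kcat/Km = 3.39/0.0741 = 45.7 nM⁻¹·s⁻¹.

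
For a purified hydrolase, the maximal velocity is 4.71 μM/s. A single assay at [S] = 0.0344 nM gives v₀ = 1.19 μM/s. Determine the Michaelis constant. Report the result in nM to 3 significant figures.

From v = Vmax[S]/(Km+[S]), Km = [S](Vmax − v)/v.
Km = 0.0344 × (4.71 − 1.19) / 1.19 = 0.1211/1.19 = 0.102 nM.

0.102 nM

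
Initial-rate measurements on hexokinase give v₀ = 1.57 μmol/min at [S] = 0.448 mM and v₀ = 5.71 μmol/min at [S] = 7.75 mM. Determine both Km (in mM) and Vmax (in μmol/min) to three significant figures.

Km = 1.50 mM; Vmax = 6.81 μmol/min

In reciprocal form, 1/v = (Km/Vmax)·(1/[S]) + 1/Vmax. The two points give (1/[S], 1/v) = (2.232, 0.6369) and (0.1290, 0.1751).
Slope = (0.6369 − 0.1751)/(2.232 − 0.1290) = 0.2196; intercept = 0.6369 − 0.2196×2.232 = 0.1468.
Vmax = 1/intercept = 6.81 μmol/min; Km = slope × Vmax = 0.2196 × 6.81 = 1.50 mM.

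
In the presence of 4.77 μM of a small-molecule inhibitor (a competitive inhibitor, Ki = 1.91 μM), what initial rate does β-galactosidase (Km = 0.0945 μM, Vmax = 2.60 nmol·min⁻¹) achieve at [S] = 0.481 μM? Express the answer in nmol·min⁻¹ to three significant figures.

1.54 nmol·min⁻¹

With α = 1 + [I]/Ki = 1 + 4.77/1.91 = 3.497, the competitive rate law is v = Vmax[S] / (αKm + [S]).
v = 2.60×0.481 / (3.497×0.0945 + 0.481) = 1.251/0.8115 = 1.54 nmol·min⁻¹.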